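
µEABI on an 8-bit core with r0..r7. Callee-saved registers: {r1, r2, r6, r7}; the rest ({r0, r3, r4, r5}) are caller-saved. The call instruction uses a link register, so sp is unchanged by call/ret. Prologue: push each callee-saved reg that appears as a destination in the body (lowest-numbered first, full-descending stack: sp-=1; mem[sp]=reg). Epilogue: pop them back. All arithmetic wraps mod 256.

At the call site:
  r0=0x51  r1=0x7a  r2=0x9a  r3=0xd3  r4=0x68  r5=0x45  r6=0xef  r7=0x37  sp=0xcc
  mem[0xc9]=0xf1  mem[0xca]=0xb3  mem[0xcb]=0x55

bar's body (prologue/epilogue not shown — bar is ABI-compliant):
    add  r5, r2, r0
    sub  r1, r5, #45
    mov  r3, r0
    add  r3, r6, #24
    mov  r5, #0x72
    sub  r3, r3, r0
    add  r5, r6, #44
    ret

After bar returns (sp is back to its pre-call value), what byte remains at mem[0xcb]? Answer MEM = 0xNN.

MEM = 0x7a

prologue: push r1 → mem[0xcb]=0x7a, sp=0xcb
body[0] add  r5, r2, r0 → r5=0xeb
body[1] sub  r1, r5, #45 → r1=0xbe
body[2] mov  r3, r0 → r3=0x51
body[3] add  r3, r6, #24 → r3=0x07
body[4] mov  r5, #0x72 → r5=0x72
body[5] sub  r3, r3, r0 → r3=0xb6
body[6] add  r5, r6, #44 → r5=0x1b
epilogue: pop r1=0x7a, sp=0xcc
prologue pushed ['r1'] at ['0xcb']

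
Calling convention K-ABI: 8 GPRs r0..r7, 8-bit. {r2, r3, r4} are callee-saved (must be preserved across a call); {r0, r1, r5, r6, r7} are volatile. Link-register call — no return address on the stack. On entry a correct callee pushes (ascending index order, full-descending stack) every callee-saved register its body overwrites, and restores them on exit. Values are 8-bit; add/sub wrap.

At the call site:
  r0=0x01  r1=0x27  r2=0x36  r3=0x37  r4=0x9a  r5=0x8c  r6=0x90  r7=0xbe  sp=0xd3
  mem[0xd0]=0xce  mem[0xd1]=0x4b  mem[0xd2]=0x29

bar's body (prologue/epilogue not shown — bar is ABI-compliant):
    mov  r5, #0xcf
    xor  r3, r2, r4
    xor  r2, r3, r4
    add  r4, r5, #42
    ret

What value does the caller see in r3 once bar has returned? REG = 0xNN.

REG = 0x37

prologue: push r2 -> mem[0xd2]=0x36, sp=0xd2
prologue: push r3 -> mem[0xd1]=0x37, sp=0xd1
prologue: push r4 -> mem[0xd0]=0x9a, sp=0xd0
body[0] mov  r5, #0xcf -> r5=0xcf
body[1] xor  r3, r2, r4 -> r3=0xac
body[2] xor  r2, r3, r4 -> r2=0x36
body[3] add  r4, r5, #42 -> r4=0xf9
epilogue: pop r4=0x9a, sp=0xd1
epilogue: pop r3=0x37, sp=0xd2
epilogue: pop r2=0x36, sp=0xd3
r3 is callee-saved -> restored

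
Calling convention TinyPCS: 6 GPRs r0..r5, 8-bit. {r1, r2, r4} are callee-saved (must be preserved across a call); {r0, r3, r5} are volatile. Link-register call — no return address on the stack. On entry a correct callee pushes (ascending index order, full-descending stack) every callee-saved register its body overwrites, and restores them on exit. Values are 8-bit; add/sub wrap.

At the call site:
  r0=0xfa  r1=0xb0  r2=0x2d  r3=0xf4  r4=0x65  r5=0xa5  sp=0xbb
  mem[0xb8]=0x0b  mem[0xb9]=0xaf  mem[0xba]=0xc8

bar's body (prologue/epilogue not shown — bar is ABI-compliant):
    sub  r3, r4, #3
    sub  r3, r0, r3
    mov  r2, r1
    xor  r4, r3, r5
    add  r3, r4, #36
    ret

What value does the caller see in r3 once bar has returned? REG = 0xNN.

REG = 0x61

prologue: push r2 -> mem[0xba]=0x2d, sp=0xba
prologue: push r4 -> mem[0xb9]=0x65, sp=0xb9
body[0] sub  r3, r4, #3 -> r3=0x62
body[1] sub  r3, r0, r3 -> r3=0x98
body[2] mov  r2, r1 -> r2=0xb0
body[3] xor  r4, r3, r5 -> r4=0x3d
body[4] add  r3, r4, #36 -> r3=0x61
epilogue: pop r4=0x65, sp=0xba
epilogue: pop r2=0x2d, sp=0xbb
r3 is caller-saved -> body value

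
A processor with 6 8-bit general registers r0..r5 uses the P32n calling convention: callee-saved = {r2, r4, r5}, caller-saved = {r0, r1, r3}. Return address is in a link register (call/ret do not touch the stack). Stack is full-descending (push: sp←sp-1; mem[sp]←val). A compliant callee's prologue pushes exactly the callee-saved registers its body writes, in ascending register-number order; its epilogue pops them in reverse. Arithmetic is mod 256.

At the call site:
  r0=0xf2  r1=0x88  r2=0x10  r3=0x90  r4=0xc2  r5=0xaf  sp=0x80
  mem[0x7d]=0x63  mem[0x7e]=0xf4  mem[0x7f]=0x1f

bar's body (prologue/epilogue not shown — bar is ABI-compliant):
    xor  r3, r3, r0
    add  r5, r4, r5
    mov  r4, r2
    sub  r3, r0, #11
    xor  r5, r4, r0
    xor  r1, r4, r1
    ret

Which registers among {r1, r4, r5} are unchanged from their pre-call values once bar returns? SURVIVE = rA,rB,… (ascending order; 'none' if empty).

prologue: push r4 → mem[0x7f]=0xc2, sp=0x7f
prologue: push r5 → mem[0x7e]=0xaf, sp=0x7e
body[0] xor  r3, r3, r0 → r3=0x62
body[1] add  r5, r4, r5 → r5=0x71
body[2] mov  r4, r2 → r4=0x10
body[3] sub  r3, r0, #11 → r3=0xe7
body[4] xor  r5, r4, r0 → r5=0xe2
body[5] xor  r1, r4, r1 → r1=0x98
epilogue: pop r5=0xaf, sp=0x7f
epilogue: pop r4=0xc2, sp=0x80
r1: caller-saved, written=True
r4: callee-saved, written=True
r5: callee-saved, written=True

SURVIVE = r4,r5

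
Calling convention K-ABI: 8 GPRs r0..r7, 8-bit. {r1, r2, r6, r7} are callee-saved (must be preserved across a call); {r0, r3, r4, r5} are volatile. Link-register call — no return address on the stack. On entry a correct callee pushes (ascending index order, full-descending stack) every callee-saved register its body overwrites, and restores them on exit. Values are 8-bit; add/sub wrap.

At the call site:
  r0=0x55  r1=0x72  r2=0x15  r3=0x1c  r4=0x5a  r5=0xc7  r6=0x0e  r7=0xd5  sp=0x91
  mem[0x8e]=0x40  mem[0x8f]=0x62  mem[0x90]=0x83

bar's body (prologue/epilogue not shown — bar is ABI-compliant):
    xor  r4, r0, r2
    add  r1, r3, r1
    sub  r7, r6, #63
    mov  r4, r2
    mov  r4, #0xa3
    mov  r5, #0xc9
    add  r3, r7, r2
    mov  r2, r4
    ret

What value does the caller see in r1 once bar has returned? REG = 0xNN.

REG = 0x72

prologue: push r1 → mem[0x90]=0x72, sp=0x90
prologue: push r2 → mem[0x8f]=0x15, sp=0x8f
prologue: push r7 → mem[0x8e]=0xd5, sp=0x8e
body[0] xor  r4, r0, r2 → r4=0x40
body[1] add  r1, r3, r1 → r1=0x8e
body[2] sub  r7, r6, #63 → r7=0xcf
body[3] mov  r4, r2 → r4=0x15
body[4] mov  r4, #0xa3 → r4=0xa3
body[5] mov  r5, #0xc9 → r5=0xc9
body[6] add  r3, r7, r2 → r3=0xe4
body[7] mov  r2, r4 → r2=0xa3
epilogue: pop r7=0xd5, sp=0x8f
epilogue: pop r2=0x15, sp=0x90
epilogue: pop r1=0x72, sp=0x91
r1 is callee-saved → restored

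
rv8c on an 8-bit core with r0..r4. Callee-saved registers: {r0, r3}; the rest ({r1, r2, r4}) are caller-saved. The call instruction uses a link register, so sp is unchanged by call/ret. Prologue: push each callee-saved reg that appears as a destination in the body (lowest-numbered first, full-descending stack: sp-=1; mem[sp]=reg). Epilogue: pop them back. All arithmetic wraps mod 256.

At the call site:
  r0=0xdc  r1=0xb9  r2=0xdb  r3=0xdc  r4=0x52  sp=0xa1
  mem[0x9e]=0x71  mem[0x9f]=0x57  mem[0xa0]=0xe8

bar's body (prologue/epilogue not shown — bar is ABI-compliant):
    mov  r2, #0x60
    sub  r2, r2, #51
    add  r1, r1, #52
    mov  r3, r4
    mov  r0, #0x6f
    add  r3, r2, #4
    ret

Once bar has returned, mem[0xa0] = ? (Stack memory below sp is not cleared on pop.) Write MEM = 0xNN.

prologue: push r0 → mem[0xa0]=0xdc, sp=0xa0
prologue: push r3 → mem[0x9f]=0xdc, sp=0x9f
body[0] mov  r2, #0x60 → r2=0x60
body[1] sub  r2, r2, #51 → r2=0x2d
body[2] add  r1, r1, #52 → r1=0xed
body[3] mov  r3, r4 → r3=0x52
body[4] mov  r0, #0x6f → r0=0x6f
body[5] add  r3, r2, #4 → r3=0x31
epilogue: pop r3=0xdc, sp=0xa0
epilogue: pop r0=0xdc, sp=0xa1
prologue pushed ['r0', 'r3'] at ['0xa0', '0x9f']

MEM = 0xdc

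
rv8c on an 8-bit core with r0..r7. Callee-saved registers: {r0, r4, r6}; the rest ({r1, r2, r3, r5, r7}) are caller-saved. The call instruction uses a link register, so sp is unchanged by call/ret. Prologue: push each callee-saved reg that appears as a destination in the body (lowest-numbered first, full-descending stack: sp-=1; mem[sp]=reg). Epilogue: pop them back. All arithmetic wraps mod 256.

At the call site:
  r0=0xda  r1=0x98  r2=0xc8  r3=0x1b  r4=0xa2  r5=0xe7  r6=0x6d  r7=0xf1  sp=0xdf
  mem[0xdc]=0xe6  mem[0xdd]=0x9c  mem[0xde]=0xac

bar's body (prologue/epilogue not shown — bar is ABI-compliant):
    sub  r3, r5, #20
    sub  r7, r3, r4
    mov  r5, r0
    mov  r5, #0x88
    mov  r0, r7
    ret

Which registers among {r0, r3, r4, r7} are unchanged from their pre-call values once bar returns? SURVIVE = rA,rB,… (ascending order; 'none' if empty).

SURVIVE = r0,r4

prologue: push r0 -> mem[0xde]=0xda, sp=0xde
body[0] sub  r3, r5, #20 -> r3=0xd3
body[1] sub  r7, r3, r4 -> r7=0x31
body[2] mov  r5, r0 -> r5=0xda
body[3] mov  r5, #0x88 -> r5=0x88
body[4] mov  r0, r7 -> r0=0x31
epilogue: pop r0=0xda, sp=0xdf
r0: callee-saved, written=True
r3: caller-saved, written=True
r4: callee-saved, written=False
r7: caller-saved, written=True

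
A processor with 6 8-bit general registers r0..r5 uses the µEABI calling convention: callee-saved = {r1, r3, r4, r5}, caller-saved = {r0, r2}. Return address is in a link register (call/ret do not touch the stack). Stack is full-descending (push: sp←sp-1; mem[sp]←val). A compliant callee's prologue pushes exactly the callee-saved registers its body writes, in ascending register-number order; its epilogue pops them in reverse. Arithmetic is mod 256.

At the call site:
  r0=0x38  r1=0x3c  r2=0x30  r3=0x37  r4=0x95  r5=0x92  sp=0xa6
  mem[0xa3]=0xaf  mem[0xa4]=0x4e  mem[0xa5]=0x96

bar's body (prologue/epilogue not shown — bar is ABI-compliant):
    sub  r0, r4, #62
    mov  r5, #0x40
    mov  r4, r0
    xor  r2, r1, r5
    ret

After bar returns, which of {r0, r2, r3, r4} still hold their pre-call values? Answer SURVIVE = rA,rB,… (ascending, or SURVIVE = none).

prologue: push r4 -> mem[0xa5]=0x95, sp=0xa5
prologue: push r5 -> mem[0xa4]=0x92, sp=0xa4
body[0] sub  r0, r4, #62 -> r0=0x57
body[1] mov  r5, #0x40 -> r5=0x40
body[2] mov  r4, r0 -> r4=0x57
body[3] xor  r2, r1, r5 -> r2=0x7c
epilogue: pop r5=0x92, sp=0xa5
epilogue: pop r4=0x95, sp=0xa6
r0: caller-saved, written=True
r2: caller-saved, written=True
r3: callee-saved, written=False
r4: callee-saved, written=True

SURVIVE = r3,r4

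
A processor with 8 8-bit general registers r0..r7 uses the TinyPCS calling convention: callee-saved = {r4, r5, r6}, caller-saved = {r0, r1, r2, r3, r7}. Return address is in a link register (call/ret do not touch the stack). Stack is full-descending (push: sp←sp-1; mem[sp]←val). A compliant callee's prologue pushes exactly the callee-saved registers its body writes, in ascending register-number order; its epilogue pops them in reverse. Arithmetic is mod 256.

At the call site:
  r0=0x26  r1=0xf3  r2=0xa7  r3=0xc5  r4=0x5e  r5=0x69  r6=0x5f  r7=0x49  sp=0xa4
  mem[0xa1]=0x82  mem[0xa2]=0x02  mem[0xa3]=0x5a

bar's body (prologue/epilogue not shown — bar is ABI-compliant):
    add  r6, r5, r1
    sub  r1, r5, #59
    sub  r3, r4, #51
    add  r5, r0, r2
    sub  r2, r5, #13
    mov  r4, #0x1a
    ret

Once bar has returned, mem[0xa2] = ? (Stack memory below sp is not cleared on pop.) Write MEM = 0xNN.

prologue: push r4 → mem[0xa3]=0x5e, sp=0xa3
prologue: push r5 → mem[0xa2]=0x69, sp=0xa2
prologue: push r6 → mem[0xa1]=0x5f, sp=0xa1
body[0] add  r6, r5, r1 → r6=0x5c
body[1] sub  r1, r5, #59 → r1=0x2e
body[2] sub  r3, r4, #51 → r3=0x2b
body[3] add  r5, r0, r2 → r5=0xcd
body[4] sub  r2, r5, #13 → r2=0xc0
body[5] mov  r4, #0x1a → r4=0x1a
epilogue: pop r6=0x5f, sp=0xa2
epilogue: pop r5=0x69, sp=0xa3
epilogue: pop r4=0x5e, sp=0xa4
prologue pushed ['r4', 'r5', 'r6'] at ['0xa3', '0xa2', '0xa1']

MEM = 0x69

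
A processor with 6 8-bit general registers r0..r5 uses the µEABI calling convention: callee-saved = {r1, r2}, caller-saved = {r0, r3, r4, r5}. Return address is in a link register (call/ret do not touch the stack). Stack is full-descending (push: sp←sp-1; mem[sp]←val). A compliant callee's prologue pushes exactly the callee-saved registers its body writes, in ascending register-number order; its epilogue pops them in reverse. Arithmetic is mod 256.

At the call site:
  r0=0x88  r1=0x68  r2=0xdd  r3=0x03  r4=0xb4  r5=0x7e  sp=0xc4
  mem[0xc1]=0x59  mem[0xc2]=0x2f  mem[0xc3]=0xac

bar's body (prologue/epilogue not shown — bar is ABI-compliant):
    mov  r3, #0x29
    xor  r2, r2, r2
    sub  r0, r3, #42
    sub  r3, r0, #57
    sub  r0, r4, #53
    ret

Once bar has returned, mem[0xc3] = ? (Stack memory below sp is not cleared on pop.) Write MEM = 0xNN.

prologue: push r2 -> mem[0xc3]=0xdd, sp=0xc3
body[0] mov  r3, #0x29 -> r3=0x29
body[1] xor  r2, r2, r2 -> r2=0x00
body[2] sub  r0, r3, #42 -> r0=0xff
body[3] sub  r3, r0, #57 -> r3=0xc6
body[4] sub  r0, r4, #53 -> r0=0x7f
epilogue: pop r2=0xdd, sp=0xc4
prologue pushed ['r2'] at ['0xc3']

MEM = 0xdd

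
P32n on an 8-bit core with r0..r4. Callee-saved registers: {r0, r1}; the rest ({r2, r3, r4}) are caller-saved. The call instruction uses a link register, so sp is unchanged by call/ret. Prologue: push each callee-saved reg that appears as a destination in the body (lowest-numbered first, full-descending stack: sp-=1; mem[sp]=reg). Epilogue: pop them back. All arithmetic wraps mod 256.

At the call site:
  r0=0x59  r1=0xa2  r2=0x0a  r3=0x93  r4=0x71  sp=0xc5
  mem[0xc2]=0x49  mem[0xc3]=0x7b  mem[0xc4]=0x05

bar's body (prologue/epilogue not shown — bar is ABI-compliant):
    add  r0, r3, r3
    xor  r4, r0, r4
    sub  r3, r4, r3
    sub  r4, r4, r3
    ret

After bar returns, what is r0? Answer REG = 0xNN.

prologue: push r0 -> mem[0xc4]=0x59, sp=0xc4
body[0] add  r0, r3, r3 -> r0=0x26
body[1] xor  r4, r0, r4 -> r4=0x57
body[2] sub  r3, r4, r3 -> r3=0xc4
body[3] sub  r4, r4, r3 -> r4=0x93
epilogue: pop r0=0x59, sp=0xc5
r0 is callee-saved -> restored

REG = 0x59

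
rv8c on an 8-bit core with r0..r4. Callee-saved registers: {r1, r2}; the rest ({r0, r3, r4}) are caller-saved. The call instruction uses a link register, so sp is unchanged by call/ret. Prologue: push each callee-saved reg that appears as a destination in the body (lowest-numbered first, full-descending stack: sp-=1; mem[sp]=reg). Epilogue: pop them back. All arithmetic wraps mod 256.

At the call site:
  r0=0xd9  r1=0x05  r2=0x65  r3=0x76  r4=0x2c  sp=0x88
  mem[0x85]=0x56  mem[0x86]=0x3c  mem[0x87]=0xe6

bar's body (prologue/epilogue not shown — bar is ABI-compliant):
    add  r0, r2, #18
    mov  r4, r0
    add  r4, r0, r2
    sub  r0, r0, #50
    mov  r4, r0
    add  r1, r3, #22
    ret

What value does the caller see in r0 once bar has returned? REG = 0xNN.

prologue: push r1 → mem[0x87]=0x05, sp=0x87
body[0] add  r0, r2, #18 → r0=0x77
body[1] mov  r4, r0 → r4=0x77
body[2] add  r4, r0, r2 → r4=0xdc
body[3] sub  r0, r0, #50 → r0=0x45
body[4] mov  r4, r0 → r4=0x45
body[5] add  r1, r3, #22 → r1=0x8c
epilogue: pop r1=0x05, sp=0x88
r0 is caller-saved → body value

REG = 0x45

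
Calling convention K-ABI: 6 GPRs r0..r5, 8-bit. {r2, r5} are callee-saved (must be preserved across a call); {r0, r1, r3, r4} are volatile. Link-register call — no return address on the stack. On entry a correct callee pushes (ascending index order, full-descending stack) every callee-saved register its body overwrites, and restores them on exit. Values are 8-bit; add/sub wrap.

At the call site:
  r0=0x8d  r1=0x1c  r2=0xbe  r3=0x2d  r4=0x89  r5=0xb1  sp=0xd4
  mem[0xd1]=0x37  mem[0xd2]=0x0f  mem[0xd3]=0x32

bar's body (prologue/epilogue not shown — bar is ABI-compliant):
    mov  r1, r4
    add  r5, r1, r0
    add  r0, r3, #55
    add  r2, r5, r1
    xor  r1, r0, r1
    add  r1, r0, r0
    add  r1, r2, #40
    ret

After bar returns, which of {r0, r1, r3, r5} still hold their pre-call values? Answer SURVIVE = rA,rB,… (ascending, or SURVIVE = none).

SURVIVE = r3,r5

prologue: push r2 → mem[0xd3]=0xbe, sp=0xd3
prologue: push r5 → mem[0xd2]=0xb1, sp=0xd2
body[0] mov  r1, r4 → r1=0x89
body[1] add  r5, r1, r0 → r5=0x16
body[2] add  r0, r3, #55 → r0=0x64
body[3] add  r2, r5, r1 → r2=0x9f
body[4] xor  r1, r0, r1 → r1=0xed
body[5] add  r1, r0, r0 → r1=0xc8
body[6] add  r1, r2, #40 → r1=0xc7
epilogue: pop r5=0xb1, sp=0xd3
epilogue: pop r2=0xbe, sp=0xd4
r0: caller-saved, written=True
r1: caller-saved, written=True
r3: caller-saved, written=False
r5: callee-saved, written=True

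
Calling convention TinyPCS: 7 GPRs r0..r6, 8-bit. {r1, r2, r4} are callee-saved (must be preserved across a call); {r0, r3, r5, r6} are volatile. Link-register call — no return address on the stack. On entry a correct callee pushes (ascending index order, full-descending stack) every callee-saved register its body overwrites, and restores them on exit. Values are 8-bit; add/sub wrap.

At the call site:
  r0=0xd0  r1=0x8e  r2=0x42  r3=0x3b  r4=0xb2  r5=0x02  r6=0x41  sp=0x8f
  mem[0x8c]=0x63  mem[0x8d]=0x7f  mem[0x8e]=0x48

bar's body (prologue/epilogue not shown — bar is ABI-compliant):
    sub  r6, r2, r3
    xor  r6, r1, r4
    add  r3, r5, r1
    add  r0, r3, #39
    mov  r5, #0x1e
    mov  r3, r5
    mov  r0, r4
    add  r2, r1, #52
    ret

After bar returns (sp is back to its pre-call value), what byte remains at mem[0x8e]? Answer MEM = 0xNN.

MEM = 0x42

prologue: push r2 -> mem[0x8e]=0x42, sp=0x8e
body[0] sub  r6, r2, r3 -> r6=0x07
body[1] xor  r6, r1, r4 -> r6=0x3c
body[2] add  r3, r5, r1 -> r3=0x90
body[3] add  r0, r3, #39 -> r0=0xb7
body[4] mov  r5, #0x1e -> r5=0x1e
body[5] mov  r3, r5 -> r3=0x1e
body[6] mov  r0, r4 -> r0=0xb2
body[7] add  r2, r1, #52 -> r2=0xc2
epilogue: pop r2=0x42, sp=0x8f
prologue pushed ['r2'] at ['0x8e']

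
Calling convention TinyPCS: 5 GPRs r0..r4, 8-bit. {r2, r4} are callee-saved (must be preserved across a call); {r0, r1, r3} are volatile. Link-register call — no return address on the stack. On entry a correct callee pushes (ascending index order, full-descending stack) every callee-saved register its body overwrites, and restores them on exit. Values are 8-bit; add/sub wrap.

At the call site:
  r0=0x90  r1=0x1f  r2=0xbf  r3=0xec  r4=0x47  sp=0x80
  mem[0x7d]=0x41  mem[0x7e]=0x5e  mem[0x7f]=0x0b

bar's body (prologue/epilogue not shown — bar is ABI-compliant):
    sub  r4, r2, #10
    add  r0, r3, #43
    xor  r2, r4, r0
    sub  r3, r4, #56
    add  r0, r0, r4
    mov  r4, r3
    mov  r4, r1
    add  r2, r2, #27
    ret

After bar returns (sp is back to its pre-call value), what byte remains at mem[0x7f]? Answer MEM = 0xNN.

prologue: push r2 -> mem[0x7f]=0xbf, sp=0x7f
prologue: push r4 -> mem[0x7e]=0x47, sp=0x7e
body[0] sub  r4, r2, #10 -> r4=0xb5
body[1] add  r0, r3, #43 -> r0=0x17
body[2] xor  r2, r4, r0 -> r2=0xa2
body[3] sub  r3, r4, #56 -> r3=0x7d
body[4] add  r0, r0, r4 -> r0=0xcc
body[5] mov  r4, r3 -> r4=0x7d
body[6] mov  r4, r1 -> r4=0x1f
body[7] add  r2, r2, #27 -> r2=0xbd
epilogue: pop r4=0x47, sp=0x7f
epilogue: pop r2=0xbf, sp=0x80
prologue pushed ['r2', 'r4'] at ['0x7f', '0x7e']

MEM = 0xbf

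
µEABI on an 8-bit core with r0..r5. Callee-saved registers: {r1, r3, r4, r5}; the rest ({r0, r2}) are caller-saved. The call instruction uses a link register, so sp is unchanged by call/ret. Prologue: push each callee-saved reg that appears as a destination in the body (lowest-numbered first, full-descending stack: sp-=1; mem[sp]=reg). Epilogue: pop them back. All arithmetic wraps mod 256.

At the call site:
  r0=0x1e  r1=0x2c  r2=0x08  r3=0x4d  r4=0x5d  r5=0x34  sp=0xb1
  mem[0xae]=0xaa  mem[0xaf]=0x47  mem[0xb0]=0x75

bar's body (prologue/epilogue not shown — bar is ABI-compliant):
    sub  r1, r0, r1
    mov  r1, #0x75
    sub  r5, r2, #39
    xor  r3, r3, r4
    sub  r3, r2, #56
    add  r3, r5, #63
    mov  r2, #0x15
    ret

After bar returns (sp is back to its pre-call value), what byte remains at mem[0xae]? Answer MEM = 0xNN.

prologue: push r1 -> mem[0xb0]=0x2c, sp=0xb0
prologue: push r3 -> mem[0xaf]=0x4d, sp=0xaf
prologue: push r5 -> mem[0xae]=0x34, sp=0xae
body[0] sub  r1, r0, r1 -> r1=0xf2
body[1] mov  r1, #0x75 -> r1=0x75
body[2] sub  r5, r2, #39 -> r5=0xe1
body[3] xor  r3, r3, r4 -> r3=0x10
body[4] sub  r3, r2, #56 -> r3=0xd0
body[5] add  r3, r5, #63 -> r3=0x20
body[6] mov  r2, #0x15 -> r2=0x15
epilogue: pop r5=0x34, sp=0xaf
epilogue: pop r3=0x4d, sp=0xb0
epilogue: pop r1=0x2c, sp=0xb1
prologue pushed ['r1', 'r3', 'r5'] at ['0xb0', '0xaf', '0xae']

MEM = 0x34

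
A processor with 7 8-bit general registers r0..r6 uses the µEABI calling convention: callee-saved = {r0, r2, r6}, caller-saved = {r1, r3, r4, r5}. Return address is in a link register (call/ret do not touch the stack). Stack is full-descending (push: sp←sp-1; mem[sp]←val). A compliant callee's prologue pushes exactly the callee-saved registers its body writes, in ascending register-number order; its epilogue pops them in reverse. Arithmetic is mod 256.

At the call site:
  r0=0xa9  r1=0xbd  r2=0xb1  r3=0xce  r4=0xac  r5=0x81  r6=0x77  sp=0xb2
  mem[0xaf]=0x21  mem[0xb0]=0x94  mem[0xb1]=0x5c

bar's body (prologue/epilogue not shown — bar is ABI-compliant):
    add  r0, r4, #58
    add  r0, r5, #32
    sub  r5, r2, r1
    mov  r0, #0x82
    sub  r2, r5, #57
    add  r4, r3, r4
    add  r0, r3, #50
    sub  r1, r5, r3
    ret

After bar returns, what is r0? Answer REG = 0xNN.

REG = 0xa9

prologue: push r0 -> mem[0xb1]=0xa9, sp=0xb1
prologue: push r2 -> mem[0xb0]=0xb1, sp=0xb0
body[0] add  r0, r4, #58 -> r0=0xe6
body[1] add  r0, r5, #32 -> r0=0xa1
body[2] sub  r5, r2, r1 -> r5=0xf4
body[3] mov  r0, #0x82 -> r0=0x82
body[4] sub  r2, r5, #57 -> r2=0xbb
body[5] add  r4, r3, r4 -> r4=0x7a
body[6] add  r0, r3, #50 -> r0=0x00
body[7] sub  r1, r5, r3 -> r1=0x26
epilogue: pop r2=0xb1, sp=0xb1
epilogue: pop r0=0xa9, sp=0xb2
r0 is callee-saved -> restored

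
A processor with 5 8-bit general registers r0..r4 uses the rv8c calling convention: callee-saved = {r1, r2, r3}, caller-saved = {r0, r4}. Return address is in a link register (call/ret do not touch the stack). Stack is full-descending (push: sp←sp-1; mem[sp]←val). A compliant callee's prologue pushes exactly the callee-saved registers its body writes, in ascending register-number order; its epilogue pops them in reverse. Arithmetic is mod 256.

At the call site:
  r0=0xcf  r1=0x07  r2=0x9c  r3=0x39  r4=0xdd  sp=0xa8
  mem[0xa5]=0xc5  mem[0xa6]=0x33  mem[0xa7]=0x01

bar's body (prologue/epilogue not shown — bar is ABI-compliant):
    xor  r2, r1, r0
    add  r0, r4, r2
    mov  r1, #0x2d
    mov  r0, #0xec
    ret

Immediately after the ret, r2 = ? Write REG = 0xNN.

REG = 0x9c

prologue: push r1 → mem[0xa7]=0x07, sp=0xa7
prologue: push r2 → mem[0xa6]=0x9c, sp=0xa6
body[0] xor  r2, r1, r0 → r2=0xc8
body[1] add  r0, r4, r2 → r0=0xa5
body[2] mov  r1, #0x2d → r1=0x2d
body[3] mov  r0, #0xec → r0=0xec
epilogue: pop r2=0x9c, sp=0xa7
epilogue: pop r1=0x07, sp=0xa8
r2 is callee-saved → restored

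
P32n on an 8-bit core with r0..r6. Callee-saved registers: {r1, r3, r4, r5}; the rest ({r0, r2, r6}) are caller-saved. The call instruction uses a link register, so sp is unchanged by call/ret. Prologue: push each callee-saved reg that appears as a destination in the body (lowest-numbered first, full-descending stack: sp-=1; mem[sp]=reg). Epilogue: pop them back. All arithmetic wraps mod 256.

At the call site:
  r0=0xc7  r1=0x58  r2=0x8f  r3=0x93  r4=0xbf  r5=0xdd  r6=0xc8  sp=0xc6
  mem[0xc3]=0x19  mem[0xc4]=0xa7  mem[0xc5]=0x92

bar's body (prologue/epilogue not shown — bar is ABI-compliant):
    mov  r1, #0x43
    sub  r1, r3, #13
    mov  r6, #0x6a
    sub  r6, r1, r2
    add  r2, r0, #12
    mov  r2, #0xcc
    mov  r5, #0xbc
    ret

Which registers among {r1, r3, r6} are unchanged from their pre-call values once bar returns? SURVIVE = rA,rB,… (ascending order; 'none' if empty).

prologue: push r1 → mem[0xc5]=0x58, sp=0xc5
prologue: push r5 → mem[0xc4]=0xdd, sp=0xc4
body[0] mov  r1, #0x43 → r1=0x43
body[1] sub  r1, r3, #13 → r1=0x86
body[2] mov  r6, #0x6a → r6=0x6a
body[3] sub  r6, r1, r2 → r6=0xf7
body[4] add  r2, r0, #12 → r2=0xd3
body[5] mov  r2, #0xcc → r2=0xcc
body[6] mov  r5, #0xbc → r5=0xbc
epilogue: pop r5=0xdd, sp=0xc5
epilogue: pop r1=0x58, sp=0xc6
r1: callee-saved, written=True
r3: callee-saved, written=False
r6: caller-saved, written=True

SURVIVE = r1,r3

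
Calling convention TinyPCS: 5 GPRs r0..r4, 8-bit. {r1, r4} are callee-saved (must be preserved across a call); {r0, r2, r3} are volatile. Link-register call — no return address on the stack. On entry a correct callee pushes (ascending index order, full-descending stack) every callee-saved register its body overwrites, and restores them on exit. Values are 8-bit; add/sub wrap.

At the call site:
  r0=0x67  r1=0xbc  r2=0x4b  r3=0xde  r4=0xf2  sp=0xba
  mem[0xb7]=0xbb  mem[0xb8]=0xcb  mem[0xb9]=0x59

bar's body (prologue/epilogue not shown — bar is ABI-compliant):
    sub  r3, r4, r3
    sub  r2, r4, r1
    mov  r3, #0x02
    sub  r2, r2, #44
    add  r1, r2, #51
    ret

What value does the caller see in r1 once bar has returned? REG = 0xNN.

REG = 0xbc

prologue: push r1 → mem[0xb9]=0xbc, sp=0xb9
body[0] sub  r3, r4, r3 → r3=0x14
body[1] sub  r2, r4, r1 → r2=0x36
body[2] mov  r3, #0x02 → r3=0x02
body[3] sub  r2, r2, #44 → r2=0x0a
body[4] add  r1, r2, #51 → r1=0x3d
epilogue: pop r1=0xbc, sp=0xba
r1 is callee-saved → restored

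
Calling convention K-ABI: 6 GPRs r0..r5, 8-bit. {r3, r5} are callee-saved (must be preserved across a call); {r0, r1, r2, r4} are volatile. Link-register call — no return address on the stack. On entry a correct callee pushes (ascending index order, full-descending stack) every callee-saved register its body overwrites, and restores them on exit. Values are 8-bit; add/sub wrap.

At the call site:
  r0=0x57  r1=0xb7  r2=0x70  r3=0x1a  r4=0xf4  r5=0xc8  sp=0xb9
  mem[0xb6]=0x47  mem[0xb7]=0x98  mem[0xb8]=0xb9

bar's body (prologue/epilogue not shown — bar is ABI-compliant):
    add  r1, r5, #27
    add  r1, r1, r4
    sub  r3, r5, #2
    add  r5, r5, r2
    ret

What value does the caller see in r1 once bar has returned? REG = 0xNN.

REG = 0xd7

prologue: push r3 → mem[0xb8]=0x1a, sp=0xb8
prologue: push r5 → mem[0xb7]=0xc8, sp=0xb7
body[0] add  r1, r5, #27 → r1=0xe3
body[1] add  r1, r1, r4 → r1=0xd7
body[2] sub  r3, r5, #2 → r3=0xc6
body[3] add  r5, r5, r2 → r5=0x38
epilogue: pop r5=0xc8, sp=0xb8
epilogue: pop r3=0x1a, sp=0xb9
r1 is caller-saved → body value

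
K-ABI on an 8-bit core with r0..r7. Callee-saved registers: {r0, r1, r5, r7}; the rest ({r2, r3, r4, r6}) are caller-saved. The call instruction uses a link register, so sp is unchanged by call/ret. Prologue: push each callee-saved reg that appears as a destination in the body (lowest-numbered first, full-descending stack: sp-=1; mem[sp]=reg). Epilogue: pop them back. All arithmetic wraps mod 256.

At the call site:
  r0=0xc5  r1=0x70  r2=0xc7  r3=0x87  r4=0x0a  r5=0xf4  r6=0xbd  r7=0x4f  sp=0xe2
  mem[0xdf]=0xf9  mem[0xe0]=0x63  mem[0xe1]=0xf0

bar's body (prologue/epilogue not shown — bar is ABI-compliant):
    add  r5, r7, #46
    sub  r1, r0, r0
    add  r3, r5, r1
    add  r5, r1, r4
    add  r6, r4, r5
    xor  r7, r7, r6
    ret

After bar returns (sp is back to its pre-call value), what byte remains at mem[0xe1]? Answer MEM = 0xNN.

prologue: push r1 -> mem[0xe1]=0x70, sp=0xe1
prologue: push r5 -> mem[0xe0]=0xf4, sp=0xe0
prologue: push r7 -> mem[0xdf]=0x4f, sp=0xdf
body[0] add  r5, r7, #46 -> r5=0x7d
body[1] sub  r1, r0, r0 -> r1=0x00
body[2] add  r3, r5, r1 -> r3=0x7d
body[3] add  r5, r1, r4 -> r5=0x0a
body[4] add  r6, r4, r5 -> r6=0x14
body[5] xor  r7, r7, r6 -> r7=0x5b
epilogue: pop r7=0x4f, sp=0xe0
epilogue: pop r5=0xf4, sp=0xe1
epilogue: pop r1=0x70, sp=0xe2
prologue pushed ['r1', 'r5', 'r7'] at ['0xe1', '0xe0', '0xdf']

MEM = 0x70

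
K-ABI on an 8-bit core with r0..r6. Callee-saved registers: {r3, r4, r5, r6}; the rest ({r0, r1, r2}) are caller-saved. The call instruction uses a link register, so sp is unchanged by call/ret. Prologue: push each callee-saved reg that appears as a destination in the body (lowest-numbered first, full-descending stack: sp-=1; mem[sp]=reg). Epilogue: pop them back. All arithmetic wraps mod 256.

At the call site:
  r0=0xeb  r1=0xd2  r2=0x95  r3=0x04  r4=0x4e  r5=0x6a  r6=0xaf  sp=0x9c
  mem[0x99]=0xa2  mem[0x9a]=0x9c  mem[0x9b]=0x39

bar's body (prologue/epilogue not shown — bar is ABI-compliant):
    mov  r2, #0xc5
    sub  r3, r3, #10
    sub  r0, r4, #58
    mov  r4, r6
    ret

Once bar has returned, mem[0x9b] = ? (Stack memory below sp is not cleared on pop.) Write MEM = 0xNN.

prologue: push r3 -> mem[0x9b]=0x04, sp=0x9b
prologue: push r4 -> mem[0x9a]=0x4e, sp=0x9a
body[0] mov  r2, #0xc5 -> r2=0xc5
body[1] sub  r3, r3, #10 -> r3=0xfa
body[2] sub  r0, r4, #58 -> r0=0x14
body[3] mov  r4, r6 -> r4=0xaf
epilogue: pop r4=0x4e, sp=0x9b
epilogue: pop r3=0x04, sp=0x9c
prologue pushed ['r3', 'r4'] at ['0x9b', '0x9a']

MEM = 0x04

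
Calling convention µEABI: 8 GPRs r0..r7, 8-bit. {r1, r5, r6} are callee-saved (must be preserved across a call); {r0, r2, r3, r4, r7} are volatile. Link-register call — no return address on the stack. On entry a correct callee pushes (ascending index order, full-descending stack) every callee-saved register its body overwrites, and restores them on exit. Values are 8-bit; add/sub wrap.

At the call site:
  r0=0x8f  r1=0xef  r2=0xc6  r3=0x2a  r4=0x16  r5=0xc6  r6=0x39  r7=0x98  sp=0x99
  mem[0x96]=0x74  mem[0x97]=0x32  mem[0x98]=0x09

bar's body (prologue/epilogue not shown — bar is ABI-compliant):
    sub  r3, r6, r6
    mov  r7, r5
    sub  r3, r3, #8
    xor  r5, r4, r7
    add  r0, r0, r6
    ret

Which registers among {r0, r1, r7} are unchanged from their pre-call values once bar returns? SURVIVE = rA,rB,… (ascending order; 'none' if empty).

prologue: push r5 -> mem[0x98]=0xc6, sp=0x98
body[0] sub  r3, r6, r6 -> r3=0x00
body[1] mov  r7, r5 -> r7=0xc6
body[2] sub  r3, r3, #8 -> r3=0xf8
body[3] xor  r5, r4, r7 -> r5=0xd0
body[4] add  r0, r0, r6 -> r0=0xc8
epilogue: pop r5=0xc6, sp=0x99
r0: caller-saved, written=True
r1: callee-saved, written=False
r7: caller-saved, written=True

SURVIVE = r1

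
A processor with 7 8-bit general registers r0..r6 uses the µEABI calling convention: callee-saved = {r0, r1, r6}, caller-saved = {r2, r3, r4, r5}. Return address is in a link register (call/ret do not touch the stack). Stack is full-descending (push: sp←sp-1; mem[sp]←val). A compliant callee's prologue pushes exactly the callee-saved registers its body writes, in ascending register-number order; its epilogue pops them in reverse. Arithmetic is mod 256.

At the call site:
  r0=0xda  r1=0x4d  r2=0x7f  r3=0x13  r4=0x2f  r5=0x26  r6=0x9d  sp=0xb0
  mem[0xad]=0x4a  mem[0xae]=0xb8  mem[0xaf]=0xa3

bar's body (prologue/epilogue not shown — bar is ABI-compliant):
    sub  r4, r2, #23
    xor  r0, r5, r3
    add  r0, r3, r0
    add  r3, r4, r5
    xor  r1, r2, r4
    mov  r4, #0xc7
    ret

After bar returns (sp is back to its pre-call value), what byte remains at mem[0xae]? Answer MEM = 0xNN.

MEM = 0x4d

prologue: push r0 → mem[0xaf]=0xda, sp=0xaf
prologue: push r1 → mem[0xae]=0x4d, sp=0xae
body[0] sub  r4, r2, #23 → r4=0x68
body[1] xor  r0, r5, r3 → r0=0x35
body[2] add  r0, r3, r0 → r0=0x48
body[3] add  r3, r4, r5 → r3=0x8e
body[4] xor  r1, r2, r4 → r1=0x17
body[5] mov  r4, #0xc7 → r4=0xc7
epilogue: pop r1=0x4d, sp=0xaf
epilogue: pop r0=0xda, sp=0xb0
prologue pushed ['r0', 'r1'] at ['0xaf', '0xae']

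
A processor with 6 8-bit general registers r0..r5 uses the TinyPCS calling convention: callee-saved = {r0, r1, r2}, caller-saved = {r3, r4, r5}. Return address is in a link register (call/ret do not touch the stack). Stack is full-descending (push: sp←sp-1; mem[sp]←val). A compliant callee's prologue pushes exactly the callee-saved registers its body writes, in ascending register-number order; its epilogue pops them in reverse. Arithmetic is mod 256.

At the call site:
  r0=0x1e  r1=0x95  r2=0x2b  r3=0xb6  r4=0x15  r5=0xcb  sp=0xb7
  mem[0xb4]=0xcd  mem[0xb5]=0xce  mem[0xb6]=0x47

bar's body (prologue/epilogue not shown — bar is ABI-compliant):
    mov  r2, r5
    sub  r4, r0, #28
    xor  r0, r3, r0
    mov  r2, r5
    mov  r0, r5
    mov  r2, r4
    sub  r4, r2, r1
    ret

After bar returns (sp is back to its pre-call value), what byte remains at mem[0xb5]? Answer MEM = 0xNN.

prologue: push r0 → mem[0xb6]=0x1e, sp=0xb6
prologue: push r2 → mem[0xb5]=0x2b, sp=0xb5
body[0] mov  r2, r5 → r2=0xcb
body[1] sub  r4, r0, #28 → r4=0x02
body[2] xor  r0, r3, r0 → r0=0xa8
body[3] mov  r2, r5 → r2=0xcb
body[4] mov  r0, r5 → r0=0xcb
body[5] mov  r2, r4 → r2=0x02
body[6] sub  r4, r2, r1 → r4=0x6d
epilogue: pop r2=0x2b, sp=0xb6
epilogue: pop r0=0x1e, sp=0xb7
prologue pushed ['r0', 'r2'] at ['0xb6', '0xb5']

MEM = 0x2b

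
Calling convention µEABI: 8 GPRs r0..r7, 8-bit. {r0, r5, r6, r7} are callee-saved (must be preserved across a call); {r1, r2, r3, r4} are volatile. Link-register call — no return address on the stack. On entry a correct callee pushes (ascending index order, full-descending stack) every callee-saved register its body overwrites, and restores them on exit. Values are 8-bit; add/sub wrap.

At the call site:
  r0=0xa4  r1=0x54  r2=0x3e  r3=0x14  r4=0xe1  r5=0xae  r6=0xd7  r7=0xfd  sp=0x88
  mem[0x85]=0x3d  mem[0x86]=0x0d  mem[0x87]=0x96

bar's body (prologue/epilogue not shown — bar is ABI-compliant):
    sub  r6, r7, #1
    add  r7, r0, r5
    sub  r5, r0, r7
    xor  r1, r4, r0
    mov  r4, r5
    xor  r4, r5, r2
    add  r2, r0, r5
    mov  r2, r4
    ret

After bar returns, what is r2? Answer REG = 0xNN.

prologue: push r5 -> mem[0x87]=0xae, sp=0x87
prologue: push r6 -> mem[0x86]=0xd7, sp=0x86
prologue: push r7 -> mem[0x85]=0xfd, sp=0x85
body[0] sub  r6, r7, #1 -> r6=0xfc
body[1] add  r7, r0, r5 -> r7=0x52
body[2] sub  r5, r0, r7 -> r5=0x52
body[3] xor  r1, r4, r0 -> r1=0x45
body[4] mov  r4, r5 -> r4=0x52
body[5] xor  r4, r5, r2 -> r4=0x6c
body[6] add  r2, r0, r5 -> r2=0xf6
body[7] mov  r2, r4 -> r2=0x6c
epilogue: pop r7=0xfd, sp=0x86
epilogue: pop r6=0xd7, sp=0x87
epilogue: pop r5=0xae, sp=0x88
r2 is caller-saved -> body value

REG = 0x6c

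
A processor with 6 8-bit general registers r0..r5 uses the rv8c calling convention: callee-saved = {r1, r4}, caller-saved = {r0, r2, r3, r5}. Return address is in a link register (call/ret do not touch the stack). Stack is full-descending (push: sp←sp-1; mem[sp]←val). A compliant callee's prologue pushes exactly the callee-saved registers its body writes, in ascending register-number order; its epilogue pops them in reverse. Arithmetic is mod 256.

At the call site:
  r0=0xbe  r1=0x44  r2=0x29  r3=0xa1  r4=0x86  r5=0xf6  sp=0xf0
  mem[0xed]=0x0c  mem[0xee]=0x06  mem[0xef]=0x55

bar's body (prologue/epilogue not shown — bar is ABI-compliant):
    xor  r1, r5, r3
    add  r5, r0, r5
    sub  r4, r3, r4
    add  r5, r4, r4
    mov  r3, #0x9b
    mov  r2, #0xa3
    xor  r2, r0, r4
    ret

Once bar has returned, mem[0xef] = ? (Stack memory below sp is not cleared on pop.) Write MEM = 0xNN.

prologue: push r1 -> mem[0xef]=0x44, sp=0xef
prologue: push r4 -> mem[0xee]=0x86, sp=0xee
body[0] xor  r1, r5, r3 -> r1=0x57
body[1] add  r5, r0, r5 -> r5=0xb4
body[2] sub  r4, r3, r4 -> r4=0x1b
body[3] add  r5, r4, r4 -> r5=0x36
body[4] mov  r3, #0x9b -> r3=0x9b
body[5] mov  r2, #0xa3 -> r2=0xa3
body[6] xor  r2, r0, r4 -> r2=0xa5
epilogue: pop r4=0x86, sp=0xef
epilogue: pop r1=0x44, sp=0xf0
prologue pushed ['r1', 'r4'] at ['0xef', '0xee']

MEM = 0x44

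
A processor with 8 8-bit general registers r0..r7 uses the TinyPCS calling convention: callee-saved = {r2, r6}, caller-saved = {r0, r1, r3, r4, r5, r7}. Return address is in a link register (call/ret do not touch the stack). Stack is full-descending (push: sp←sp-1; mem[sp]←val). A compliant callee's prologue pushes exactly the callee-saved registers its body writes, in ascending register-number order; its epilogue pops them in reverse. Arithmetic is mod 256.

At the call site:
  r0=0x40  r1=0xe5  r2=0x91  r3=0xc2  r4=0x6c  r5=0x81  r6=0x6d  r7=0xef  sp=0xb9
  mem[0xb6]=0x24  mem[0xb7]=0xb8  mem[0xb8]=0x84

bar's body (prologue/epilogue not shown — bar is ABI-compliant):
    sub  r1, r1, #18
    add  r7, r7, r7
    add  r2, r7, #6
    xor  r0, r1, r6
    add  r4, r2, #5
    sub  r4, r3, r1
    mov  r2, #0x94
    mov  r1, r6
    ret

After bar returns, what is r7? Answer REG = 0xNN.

prologue: push r2 -> mem[0xb8]=0x91, sp=0xb8
body[0] sub  r1, r1, #18 -> r1=0xd3
body[1] add  r7, r7, r7 -> r7=0xde
body[2] add  r2, r7, #6 -> r2=0xe4
body[3] xor  r0, r1, r6 -> r0=0xbe
body[4] add  r4, r2, #5 -> r4=0xe9
body[5] sub  r4, r3, r1 -> r4=0xef
body[6] mov  r2, #0x94 -> r2=0x94
body[7] mov  r1, r6 -> r1=0x6d
epilogue: pop r2=0x91, sp=0xb9
r7 is caller-saved -> body value

REG = 0xde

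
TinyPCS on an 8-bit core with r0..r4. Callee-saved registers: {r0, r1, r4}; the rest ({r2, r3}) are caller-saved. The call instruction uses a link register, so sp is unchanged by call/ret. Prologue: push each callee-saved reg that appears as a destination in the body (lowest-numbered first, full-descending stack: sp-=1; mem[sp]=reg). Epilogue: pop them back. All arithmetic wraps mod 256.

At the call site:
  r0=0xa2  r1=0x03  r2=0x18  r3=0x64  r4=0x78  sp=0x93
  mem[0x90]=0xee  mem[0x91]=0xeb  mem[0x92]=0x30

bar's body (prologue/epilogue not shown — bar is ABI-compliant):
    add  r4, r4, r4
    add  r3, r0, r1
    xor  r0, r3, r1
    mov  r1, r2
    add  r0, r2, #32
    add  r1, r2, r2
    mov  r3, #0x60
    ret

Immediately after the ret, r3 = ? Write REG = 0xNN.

prologue: push r0 -> mem[0x92]=0xa2, sp=0x92
prologue: push r1 -> mem[0x91]=0x03, sp=0x91
prologue: push r4 -> mem[0x90]=0x78, sp=0x90
body[0] add  r4, r4, r4 -> r4=0xf0
body[1] add  r3, r0, r1 -> r3=0xa5
body[2] xor  r0, r3, r1 -> r0=0xa6
body[3] mov  r1, r2 -> r1=0x18
body[4] add  r0, r2, #32 -> r0=0x38
body[5] add  r1, r2, r2 -> r1=0x30
body[6] mov  r3, #0x60 -> r3=0x60
epilogue: pop r4=0x78, sp=0x91
epilogue: pop r1=0x03, sp=0x92
epilogue: pop r0=0xa2, sp=0x93
r3 is caller-saved -> body value

REG = 0x60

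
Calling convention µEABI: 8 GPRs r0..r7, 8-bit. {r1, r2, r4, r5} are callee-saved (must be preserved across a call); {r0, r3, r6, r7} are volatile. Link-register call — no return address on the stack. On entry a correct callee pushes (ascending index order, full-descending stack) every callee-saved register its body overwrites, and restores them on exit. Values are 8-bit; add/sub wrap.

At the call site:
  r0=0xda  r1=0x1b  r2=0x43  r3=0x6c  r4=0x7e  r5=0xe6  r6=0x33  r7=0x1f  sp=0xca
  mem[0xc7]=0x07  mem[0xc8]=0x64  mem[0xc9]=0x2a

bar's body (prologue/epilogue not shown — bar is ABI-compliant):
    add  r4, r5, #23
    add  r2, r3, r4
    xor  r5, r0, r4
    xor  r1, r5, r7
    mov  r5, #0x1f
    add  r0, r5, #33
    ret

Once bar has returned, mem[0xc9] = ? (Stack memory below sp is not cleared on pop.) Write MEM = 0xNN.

prologue: push r1 → mem[0xc9]=0x1b, sp=0xc9
prologue: push r2 → mem[0xc8]=0x43, sp=0xc8
prologue: push r4 → mem[0xc7]=0x7e, sp=0xc7
prologue: push r5 → mem[0xc6]=0xe6, sp=0xc6
body[0] add  r4, r5, #23 → r4=0xfd
body[1] add  r2, r3, r4 → r2=0x69
body[2] xor  r5, r0, r4 → r5=0x27
body[3] xor  r1, r5, r7 → r1=0x38
body[4] mov  r5, #0x1f → r5=0x1f
body[5] add  r0, r5, #33 → r0=0x40
epilogue: pop r5=0xe6, sp=0xc7
epilogue: pop r4=0x7e, sp=0xc8
epilogue: pop r2=0x43, sp=0xc9
epilogue: pop r1=0x1b, sp=0xca
prologue pushed ['r1', 'r2', 'r4', 'r5'] at ['0xc9', '0xc8', '0xc7', '0xc6']

MEM = 0x1b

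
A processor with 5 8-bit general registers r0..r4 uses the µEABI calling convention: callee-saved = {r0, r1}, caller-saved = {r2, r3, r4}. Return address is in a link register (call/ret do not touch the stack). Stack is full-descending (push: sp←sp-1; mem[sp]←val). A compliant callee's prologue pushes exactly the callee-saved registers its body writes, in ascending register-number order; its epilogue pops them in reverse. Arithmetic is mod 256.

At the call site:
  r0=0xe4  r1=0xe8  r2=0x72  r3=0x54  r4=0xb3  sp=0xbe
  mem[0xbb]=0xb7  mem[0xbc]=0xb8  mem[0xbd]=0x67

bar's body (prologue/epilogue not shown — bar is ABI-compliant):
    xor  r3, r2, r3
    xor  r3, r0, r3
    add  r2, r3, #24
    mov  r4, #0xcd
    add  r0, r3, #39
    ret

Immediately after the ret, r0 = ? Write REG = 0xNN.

prologue: push r0 -> mem[0xbd]=0xe4, sp=0xbd
body[0] xor  r3, r2, r3 -> r3=0x26
body[1] xor  r3, r0, r3 -> r3=0xc2
body[2] add  r2, r3, #24 -> r2=0xda
body[3] mov  r4, #0xcd -> r4=0xcd
body[4] add  r0, r3, #39 -> r0=0xe9
epilogue: pop r0=0xe4, sp=0xbe
r0 is callee-saved -> restored

REG = 0xe4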